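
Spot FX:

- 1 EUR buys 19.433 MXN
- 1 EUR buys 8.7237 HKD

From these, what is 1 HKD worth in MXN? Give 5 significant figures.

HKD/MXN = 2.2276

1 HKD ÷ 8.7237 = 0.11463 EUR
0.11463 EUR × 19.433 = 2.22761 MXN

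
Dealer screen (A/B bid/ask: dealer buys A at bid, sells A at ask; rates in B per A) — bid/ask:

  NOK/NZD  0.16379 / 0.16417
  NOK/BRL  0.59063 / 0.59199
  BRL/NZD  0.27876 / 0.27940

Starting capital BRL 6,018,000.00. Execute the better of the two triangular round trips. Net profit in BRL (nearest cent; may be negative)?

Best loop BRL → NZD → NOK → BRL:
BRL 6,018,000.00 × 0.27876 (sell BRL at bid) = NZD 1,677,577.68
NZD 1,677,577.68 ÷ 0.16417 (buy NOK at ask) = NOK 10,218,539.81
NOK 10,218,539.81 × 0.59063 (sell NOK at bid) = BRL 6,035,376.17

Net profit: BRL 17,376.17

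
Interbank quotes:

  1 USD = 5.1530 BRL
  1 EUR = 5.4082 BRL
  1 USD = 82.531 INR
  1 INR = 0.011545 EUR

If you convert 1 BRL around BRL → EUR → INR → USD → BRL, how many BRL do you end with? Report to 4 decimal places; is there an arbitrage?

Around BRL → EUR → INR → USD → BRL: 1 ÷ 5.4082 ÷ 0.011545 ÷ 82.531 × 5.1530 = 0.999992
Product ≈ 1 (deviation 0.001%, within rounding noise).

1.0000 (no arbitrage)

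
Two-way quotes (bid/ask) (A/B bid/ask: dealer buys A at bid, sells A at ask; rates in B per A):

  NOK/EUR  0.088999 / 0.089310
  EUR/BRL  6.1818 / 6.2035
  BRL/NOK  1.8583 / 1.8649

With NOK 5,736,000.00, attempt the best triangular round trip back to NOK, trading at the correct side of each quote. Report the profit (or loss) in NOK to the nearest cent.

Best loop NOK → EUR → BRL → NOK:
NOK 5,736,000.00 × 0.088999 (sell NOK at bid) = EUR 510,498.26
EUR 510,498.26 × 6.1818 (sell EUR at bid) = BRL 3,155,798.17
BRL 3,155,798.17 × 1.8583 (sell BRL at bid) = NOK 5,864,419.74

Net profit: NOK 128,419.74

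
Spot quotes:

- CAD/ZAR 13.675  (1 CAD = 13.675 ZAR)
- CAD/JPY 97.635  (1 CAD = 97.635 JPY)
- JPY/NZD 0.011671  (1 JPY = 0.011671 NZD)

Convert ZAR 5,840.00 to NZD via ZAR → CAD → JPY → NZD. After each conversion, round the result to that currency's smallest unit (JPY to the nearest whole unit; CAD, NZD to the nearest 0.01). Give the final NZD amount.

NZD 486.63

ZAR 5,840.00 ÷ 13.675 = CAD 427.06
CAD 427.06 × 97.635 = JPY 41,696
JPY 41,696 × 0.011671 = NZD 486.63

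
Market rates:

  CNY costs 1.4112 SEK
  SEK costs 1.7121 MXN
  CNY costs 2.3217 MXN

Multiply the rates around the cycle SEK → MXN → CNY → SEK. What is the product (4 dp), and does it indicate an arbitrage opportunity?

1.0407 (arbitrage exists)

Around SEK → MXN → CNY → SEK: 1 × 1.7121 ÷ 2.3217 × 1.4112 = 1.040667
Product > 1; profitable direction is SEK → MXN → CNY → SEK.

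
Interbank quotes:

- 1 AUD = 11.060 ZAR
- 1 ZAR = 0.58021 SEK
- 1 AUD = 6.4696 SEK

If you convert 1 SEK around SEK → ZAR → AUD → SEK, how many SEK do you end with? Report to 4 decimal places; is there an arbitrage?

1.0082 (arbitrage exists)

Around SEK → ZAR → AUD → SEK: 1 ÷ 0.58021 ÷ 11.060 × 6.4696 = 1.008178
Product > 1; profitable direction is SEK → ZAR → AUD → SEK.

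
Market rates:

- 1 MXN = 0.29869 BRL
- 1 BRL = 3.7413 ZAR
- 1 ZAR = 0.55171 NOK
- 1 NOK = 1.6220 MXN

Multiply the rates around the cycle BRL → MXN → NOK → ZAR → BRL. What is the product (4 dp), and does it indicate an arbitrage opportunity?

Around BRL → MXN → NOK → ZAR → BRL: 1 ÷ 0.29869 ÷ 1.6220 ÷ 0.55171 ÷ 3.7413 = 0.999989
Product ≈ 1 (deviation 0.001%, within rounding noise).

1.0000 (no arbitrage)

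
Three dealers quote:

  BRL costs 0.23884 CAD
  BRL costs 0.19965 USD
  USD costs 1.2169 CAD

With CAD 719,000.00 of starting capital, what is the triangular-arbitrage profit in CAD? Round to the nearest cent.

Profitable loop is CAD → BRL → USD → CAD:
CAD 719,000.00 ÷ 0.23884 = BRL 3,010,383.52
BRL 3,010,383.52 × 0.19965 = USD 601,023.07
USD 601,023.07 × 1.2169 = CAD 731,384.97
Profit = CAD 731,384.97 − CAD 719,000.00

Profit: CAD 12,384.97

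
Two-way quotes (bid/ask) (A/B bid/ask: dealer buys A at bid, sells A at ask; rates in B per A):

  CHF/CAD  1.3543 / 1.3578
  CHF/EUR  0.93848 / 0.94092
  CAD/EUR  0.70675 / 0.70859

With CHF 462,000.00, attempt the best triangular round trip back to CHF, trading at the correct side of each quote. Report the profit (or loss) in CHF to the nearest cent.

Best loop CHF → CAD → EUR → CHF:
CHF 462,000.00 × 1.3543 (sell CHF at bid) = CAD 625,686.60
CAD 625,686.60 × 0.70675 (sell CAD at bid) = EUR 442,204.00
EUR 442,204.00 ÷ 0.94092 (buy CHF at ask) = CHF 469,969.82

Net profit: CHF 7,969.82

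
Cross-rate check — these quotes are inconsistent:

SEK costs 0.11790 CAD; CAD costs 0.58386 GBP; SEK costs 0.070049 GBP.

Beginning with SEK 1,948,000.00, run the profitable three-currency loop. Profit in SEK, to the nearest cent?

Profit: SEK 34,295.36

Profitable loop is SEK → GBP → CAD → SEK:
SEK 1,948,000.00 × 0.070049 = GBP 136,455.45
GBP 136,455.45 ÷ 0.58386 = CAD 233,712.62
CAD 233,712.62 ÷ 0.11790 = SEK 1,982,295.36
Profit = SEK 1,982,295.36 − SEK 1,948,000.00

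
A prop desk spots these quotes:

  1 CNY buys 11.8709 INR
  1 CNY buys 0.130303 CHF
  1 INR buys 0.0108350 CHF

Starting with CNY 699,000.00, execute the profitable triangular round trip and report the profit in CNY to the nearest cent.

Profitable loop is CNY → CHF → INR → CNY:
CNY 699,000.00 × 0.130303 = CHF 91,081.80
CHF 91,081.80 ÷ 0.0108350 = INR 8,406,257.22
INR 8,406,257.22 ÷ 11.8709 = CNY 708,139.84
Profit = CNY 708,139.84 − CNY 699,000.00

Profit: CNY 9,139.84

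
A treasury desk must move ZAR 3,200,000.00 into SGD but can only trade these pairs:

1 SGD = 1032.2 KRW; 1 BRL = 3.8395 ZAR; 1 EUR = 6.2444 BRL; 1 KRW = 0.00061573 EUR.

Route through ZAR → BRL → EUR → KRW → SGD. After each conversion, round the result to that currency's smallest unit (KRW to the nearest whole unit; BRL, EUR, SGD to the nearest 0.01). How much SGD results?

SGD 210,005.39

ZAR 3,200,000.00 ÷ 3.8395 = BRL 833,441.85
BRL 833,441.85 ÷ 6.2444 = EUR 133,470.29
EUR 133,470.29 ÷ 0.00061573 = KRW 216,767,560
KRW 216,767,560 ÷ 1032.2 = SGD 210,005.39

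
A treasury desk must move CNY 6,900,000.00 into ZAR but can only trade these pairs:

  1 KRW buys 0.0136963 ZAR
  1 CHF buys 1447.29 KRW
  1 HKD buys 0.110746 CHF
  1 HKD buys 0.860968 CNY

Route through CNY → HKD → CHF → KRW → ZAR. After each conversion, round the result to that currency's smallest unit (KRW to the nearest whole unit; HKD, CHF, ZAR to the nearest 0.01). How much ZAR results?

ZAR 17,593,366.45

CNY 6,900,000.00 ÷ 0.860968 = HKD 8,014,235.14
HKD 8,014,235.14 × 0.110746 = CHF 887,544.48
CHF 887,544.48 × 1447.29 = KRW 1,284,534,250
KRW 1,284,534,250 × 0.0136963 = ZAR 17,593,366.45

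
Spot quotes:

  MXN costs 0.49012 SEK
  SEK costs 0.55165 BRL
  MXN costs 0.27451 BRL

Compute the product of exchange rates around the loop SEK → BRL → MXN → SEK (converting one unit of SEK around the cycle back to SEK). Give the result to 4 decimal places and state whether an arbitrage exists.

0.9849 (arbitrage exists)

Around SEK → BRL → MXN → SEK: 1 × 0.55165 ÷ 0.27451 × 0.49012 = 0.984936
Product < 1; profitable direction is SEK → MXN → BRL → SEK.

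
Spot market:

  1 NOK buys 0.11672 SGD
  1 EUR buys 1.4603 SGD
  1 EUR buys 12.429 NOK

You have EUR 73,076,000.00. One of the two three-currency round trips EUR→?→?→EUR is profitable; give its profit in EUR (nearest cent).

Profit: EUR 482,926.97

Profitable loop is EUR → SGD → NOK → EUR:
EUR 73,076,000.00 × 1.4603 = SGD 106,712,882.80
SGD 106,712,882.80 ÷ 0.11672 = NOK 914,263,903.36
NOK 914,263,903.36 ÷ 12.429 = EUR 73,558,926.97
Profit = EUR 73,558,926.97 − EUR 73,076,000.00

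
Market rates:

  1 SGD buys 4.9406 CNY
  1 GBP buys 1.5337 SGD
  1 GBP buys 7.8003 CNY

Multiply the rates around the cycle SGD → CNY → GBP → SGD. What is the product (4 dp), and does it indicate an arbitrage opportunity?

0.9714 (arbitrage exists)

Around SGD → CNY → GBP → SGD: 1 × 4.9406 ÷ 7.8003 × 1.5337 = 0.971424
Product < 1; profitable direction is SGD → GBP → CNY → SGD.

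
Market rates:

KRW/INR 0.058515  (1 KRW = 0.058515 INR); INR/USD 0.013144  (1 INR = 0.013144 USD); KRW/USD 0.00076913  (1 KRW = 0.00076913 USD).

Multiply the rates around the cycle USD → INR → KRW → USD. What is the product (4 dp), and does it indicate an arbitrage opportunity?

1.0000 (no arbitrage)

Around USD → INR → KRW → USD: 1 ÷ 0.013144 ÷ 0.058515 × 0.00076913 = 1.000011
Product ≈ 1 (deviation 0.001%, within rounding noise).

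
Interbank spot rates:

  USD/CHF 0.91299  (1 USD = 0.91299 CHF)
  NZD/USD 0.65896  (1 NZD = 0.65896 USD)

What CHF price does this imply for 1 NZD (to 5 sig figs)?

NZD/CHF = 0.60162

1 NZD × 0.65896 = 0.65896 USD
0.65896 USD × 0.91299 = 0.601624 CHF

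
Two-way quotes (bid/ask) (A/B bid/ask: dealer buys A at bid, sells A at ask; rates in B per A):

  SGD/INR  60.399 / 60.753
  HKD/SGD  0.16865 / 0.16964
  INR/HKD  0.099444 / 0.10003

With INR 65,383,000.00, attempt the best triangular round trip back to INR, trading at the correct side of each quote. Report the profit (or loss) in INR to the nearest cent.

Net profit: INR 847,727.01

Best loop INR → HKD → SGD → INR:
INR 65,383,000.00 × 0.099444 (sell INR at bid) = HKD 6,501,947.05
HKD 6,501,947.05 × 0.16865 (sell HKD at bid) = SGD 1,096,553.37
SGD 1,096,553.37 × 60.399 (sell SGD at bid) = INR 66,230,727.01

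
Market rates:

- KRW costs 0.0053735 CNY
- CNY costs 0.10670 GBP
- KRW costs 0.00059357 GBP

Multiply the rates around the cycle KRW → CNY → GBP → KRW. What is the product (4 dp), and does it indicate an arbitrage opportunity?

Around KRW → CNY → GBP → KRW: 1 × 0.0053735 × 0.10670 ÷ 0.00059357 = 0.965939
Product < 1; profitable direction is KRW → GBP → CNY → KRW.

0.9659 (arbitrage exists)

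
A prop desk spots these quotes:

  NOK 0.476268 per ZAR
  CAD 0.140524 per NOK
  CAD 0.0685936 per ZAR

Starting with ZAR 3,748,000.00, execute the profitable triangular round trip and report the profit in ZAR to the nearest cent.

Profit: ZAR 93,326.95

Profitable loop is ZAR → CAD → NOK → ZAR:
ZAR 3,748,000.00 × 0.0685936 = CAD 257,088.81
CAD 257,088.81 ÷ 0.140524 = NOK 1,829,501.10
NOK 1,829,501.10 ÷ 0.476268 = ZAR 3,841,326.95
Profit = ZAR 3,841,326.95 − ZAR 3,748,000.00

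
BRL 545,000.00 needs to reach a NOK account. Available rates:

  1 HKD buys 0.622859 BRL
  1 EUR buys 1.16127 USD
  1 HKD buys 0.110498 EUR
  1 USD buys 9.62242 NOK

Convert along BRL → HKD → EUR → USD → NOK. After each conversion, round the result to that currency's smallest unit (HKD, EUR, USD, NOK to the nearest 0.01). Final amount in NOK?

BRL 545,000.00 ÷ 0.622859 = HKD 874,997.39
HKD 874,997.39 × 0.110498 = EUR 96,685.46
EUR 96,685.46 × 1.16127 = USD 112,277.92
USD 112,277.92 × 9.62242 = NOK 1,080,385.30

NOK 1,080,385.30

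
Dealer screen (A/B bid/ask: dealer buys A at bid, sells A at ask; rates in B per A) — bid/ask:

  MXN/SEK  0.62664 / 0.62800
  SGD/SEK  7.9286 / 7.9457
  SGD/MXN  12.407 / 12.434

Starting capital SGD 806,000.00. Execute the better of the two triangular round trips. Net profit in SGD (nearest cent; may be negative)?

Net profit: SGD 12,391.37

Best loop SGD → SEK → MXN → SGD:
SGD 806,000.00 × 7.9286 (sell SGD at bid) = SEK 6,390,451.60
SEK 6,390,451.60 ÷ 0.62800 (buy MXN at ask) = MXN 10,175,878.34
MXN 10,175,878.34 ÷ 12.434 (buy SGD at ask) = SGD 818,391.37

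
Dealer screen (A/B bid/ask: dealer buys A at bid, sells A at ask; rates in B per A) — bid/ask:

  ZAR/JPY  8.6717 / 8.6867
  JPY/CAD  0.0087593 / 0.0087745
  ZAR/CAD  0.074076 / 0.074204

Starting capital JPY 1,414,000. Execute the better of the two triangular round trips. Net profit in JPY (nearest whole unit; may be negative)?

Net profit: JPY 33,424

Best loop JPY → CAD → ZAR → JPY:
JPY 1,414,000 × 0.0087593 (sell JPY at bid) = CAD 12,385.65
CAD 12,385.65 ÷ 0.074204 (buy ZAR at ask) = ZAR 166,913.51
ZAR 166,913.51 × 8.6717 (sell ZAR at bid) = JPY 1,447,424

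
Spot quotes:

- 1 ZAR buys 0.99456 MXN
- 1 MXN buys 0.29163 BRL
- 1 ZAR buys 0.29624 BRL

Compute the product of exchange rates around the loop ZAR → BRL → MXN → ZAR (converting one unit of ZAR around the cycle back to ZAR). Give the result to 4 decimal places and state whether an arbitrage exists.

1.0214 (arbitrage exists)

Around ZAR → BRL → MXN → ZAR: 1 × 0.29624 ÷ 0.29163 ÷ 0.99456 = 1.021364
Product > 1; profitable direction is ZAR → BRL → MXN → ZAR.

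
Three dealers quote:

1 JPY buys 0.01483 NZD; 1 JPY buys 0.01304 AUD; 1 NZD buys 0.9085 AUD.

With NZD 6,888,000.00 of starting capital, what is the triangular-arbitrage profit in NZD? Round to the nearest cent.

Profit: NZD 228,748.68

Profitable loop is NZD → AUD → JPY → NZD:
NZD 6,888,000.00 × 0.9085 = AUD 6,257,748.00
AUD 6,257,748.00 ÷ 0.01304 = JPY 479,888,650
JPY 479,888,650 × 0.01483 = NZD 7,116,748.68
Profit = NZD 7,116,748.68 − NZD 6,888,000.00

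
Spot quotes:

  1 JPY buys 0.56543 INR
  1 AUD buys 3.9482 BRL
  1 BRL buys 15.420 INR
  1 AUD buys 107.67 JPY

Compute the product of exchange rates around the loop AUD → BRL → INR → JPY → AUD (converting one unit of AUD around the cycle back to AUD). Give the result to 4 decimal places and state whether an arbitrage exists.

1.0000 (no arbitrage)

Around AUD → BRL → INR → JPY → AUD: 1 × 3.9482 × 15.420 ÷ 0.56543 ÷ 107.67 = 1.000023
Product ≈ 1 (deviation 0.002%, within rounding noise).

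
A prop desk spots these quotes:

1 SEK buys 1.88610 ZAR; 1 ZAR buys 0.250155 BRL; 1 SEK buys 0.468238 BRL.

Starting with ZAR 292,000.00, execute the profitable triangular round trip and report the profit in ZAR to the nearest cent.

Profit: ZAR 2,232.13

Profitable loop is ZAR → BRL → SEK → ZAR:
ZAR 292,000.00 × 0.250155 = BRL 73,045.26
BRL 73,045.26 ÷ 0.468238 = SEK 156,000.28
SEK 156,000.28 × 1.88610 = ZAR 294,232.13
Profit = ZAR 294,232.13 − ZAR 292,000.00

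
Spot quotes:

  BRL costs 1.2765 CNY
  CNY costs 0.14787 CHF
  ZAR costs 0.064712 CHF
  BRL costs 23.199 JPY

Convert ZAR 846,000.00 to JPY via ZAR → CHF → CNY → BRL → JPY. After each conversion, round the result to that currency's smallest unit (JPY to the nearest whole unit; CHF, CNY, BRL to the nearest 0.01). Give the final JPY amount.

ZAR 846,000.00 × 0.064712 = CHF 54,746.35
CHF 54,746.35 ÷ 0.14787 = CNY 370,232.97
CNY 370,232.97 ÷ 1.2765 = BRL 290,037.58
BRL 290,037.58 × 23.199 = JPY 6,728,582

JPY 6,728,582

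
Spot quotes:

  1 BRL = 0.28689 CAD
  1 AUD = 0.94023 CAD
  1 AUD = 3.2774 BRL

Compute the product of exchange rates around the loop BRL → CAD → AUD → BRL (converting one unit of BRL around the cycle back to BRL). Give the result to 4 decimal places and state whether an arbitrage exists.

1.0000 (no arbitrage)

Around BRL → CAD → AUD → BRL: 1 × 0.28689 ÷ 0.94023 × 3.2774 = 1.000025
Product ≈ 1 (deviation 0.002%, within rounding noise).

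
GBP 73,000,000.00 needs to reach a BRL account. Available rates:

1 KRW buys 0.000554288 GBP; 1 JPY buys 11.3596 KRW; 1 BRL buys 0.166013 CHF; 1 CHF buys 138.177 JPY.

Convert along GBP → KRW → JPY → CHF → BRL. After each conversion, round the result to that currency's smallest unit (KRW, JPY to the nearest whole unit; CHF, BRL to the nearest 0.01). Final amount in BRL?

GBP 73,000,000.00 ÷ 0.000554288 = KRW 131,700,487,833
KRW 131,700,487,833 ÷ 11.3596 = JPY 11,593,761,033
JPY 11,593,761,033 ÷ 138.177 = CHF 83,905,143.64
CHF 83,905,143.64 ÷ 0.166013 = BRL 505,413,091.99

BRL 505,413,091.99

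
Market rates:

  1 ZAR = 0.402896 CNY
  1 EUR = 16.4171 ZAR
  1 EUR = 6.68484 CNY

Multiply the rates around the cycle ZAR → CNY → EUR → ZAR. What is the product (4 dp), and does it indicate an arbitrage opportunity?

Around ZAR → CNY → EUR → ZAR: 1 × 0.402896 ÷ 6.68484 × 16.4171 = 0.989460
Product < 1; profitable direction is ZAR → EUR → CNY → ZAR.

0.9895 (arbitrage exists)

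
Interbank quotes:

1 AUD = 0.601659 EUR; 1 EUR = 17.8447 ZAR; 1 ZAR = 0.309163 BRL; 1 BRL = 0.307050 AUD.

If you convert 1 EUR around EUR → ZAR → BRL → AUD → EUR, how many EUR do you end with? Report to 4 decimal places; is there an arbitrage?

1.0192 (arbitrage exists)

Around EUR → ZAR → BRL → AUD → EUR: 1 × 17.8447 × 0.309163 × 0.307050 × 0.601659 = 1.019193
Product > 1; profitable direction is EUR → ZAR → BRL → AUD → EUR.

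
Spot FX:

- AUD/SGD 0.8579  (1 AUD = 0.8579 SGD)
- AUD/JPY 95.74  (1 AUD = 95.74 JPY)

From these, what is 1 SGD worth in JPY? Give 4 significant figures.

SGD/JPY = 111.6

1 SGD ÷ 0.8579 = 1.16564 AUD
1.16564 AUD × 95.74 = 111.598 JPY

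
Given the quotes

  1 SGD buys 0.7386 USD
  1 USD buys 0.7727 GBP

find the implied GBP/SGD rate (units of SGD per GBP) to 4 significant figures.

1 GBP ÷ 0.7727 = 1.29416 USD
1.29416 USD ÷ 0.7386 = 1.75218 SGD

GBP/SGD = 1.752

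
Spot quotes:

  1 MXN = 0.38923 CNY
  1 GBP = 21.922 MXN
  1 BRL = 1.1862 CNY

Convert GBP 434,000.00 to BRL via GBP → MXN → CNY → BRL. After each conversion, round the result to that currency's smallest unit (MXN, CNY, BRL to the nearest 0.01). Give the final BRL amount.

GBP 434,000.00 × 21.922 = MXN 9,514,148.00
MXN 9,514,148.00 × 0.38923 = CNY 3,703,191.83
CNY 3,703,191.83 ÷ 1.1862 = BRL 3,121,894.98

BRL 3,121,894.98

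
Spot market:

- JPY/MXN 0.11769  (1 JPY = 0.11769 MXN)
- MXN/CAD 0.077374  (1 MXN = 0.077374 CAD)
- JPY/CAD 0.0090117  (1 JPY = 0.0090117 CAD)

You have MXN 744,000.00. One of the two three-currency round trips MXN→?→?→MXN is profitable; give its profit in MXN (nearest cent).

Profit: MXN 7,797.40

Profitable loop is MXN → CAD → JPY → MXN:
MXN 744,000.00 × 0.077374 = CAD 57,566.26
CAD 57,566.26 ÷ 0.0090117 = JPY 6,387,946
JPY 6,387,946 × 0.11769 = MXN 751,797.40
Profit = MXN 751,797.40 − MXN 744,000.00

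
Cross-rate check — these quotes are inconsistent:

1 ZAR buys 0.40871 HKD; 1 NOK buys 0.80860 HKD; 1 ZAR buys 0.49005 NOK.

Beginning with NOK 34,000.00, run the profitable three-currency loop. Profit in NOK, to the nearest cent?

Profit: NOK 1,068.73

Profitable loop is NOK → ZAR → HKD → NOK:
NOK 34,000.00 ÷ 0.49005 = ZAR 69,380.68
ZAR 69,380.68 × 0.40871 = HKD 28,356.58
HKD 28,356.58 ÷ 0.80860 = NOK 35,068.73
Profit = NOK 35,068.73 − NOK 34,000.00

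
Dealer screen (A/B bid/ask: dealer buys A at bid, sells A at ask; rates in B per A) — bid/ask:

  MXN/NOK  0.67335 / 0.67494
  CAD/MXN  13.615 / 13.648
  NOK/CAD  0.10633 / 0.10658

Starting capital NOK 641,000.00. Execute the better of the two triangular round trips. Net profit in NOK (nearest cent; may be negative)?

Net profit: NOK 11,902.20

Best loop NOK → MXN → CAD → NOK:
NOK 641,000.00 ÷ 0.67494 (buy MXN at ask) = MXN 949,714.05
MXN 949,714.05 ÷ 13.648 (buy CAD at ask) = CAD 69,586.32
CAD 69,586.32 ÷ 0.10658 (buy NOK at ask) = NOK 652,902.20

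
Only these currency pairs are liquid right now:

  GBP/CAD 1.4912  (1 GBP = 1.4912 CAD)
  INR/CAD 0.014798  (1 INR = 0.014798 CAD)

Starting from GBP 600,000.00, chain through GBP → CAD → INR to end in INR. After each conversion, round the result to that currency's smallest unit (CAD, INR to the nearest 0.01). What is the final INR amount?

INR 60,462,224.62

GBP 600,000.00 × 1.4912 = CAD 894,720.00
CAD 894,720.00 ÷ 0.014798 = INR 60,462,224.62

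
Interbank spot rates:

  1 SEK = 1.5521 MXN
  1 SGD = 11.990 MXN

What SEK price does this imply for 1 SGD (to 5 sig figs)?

SGD/SEK = 7.7250

1 SGD × 11.990 = 11.99 MXN
11.99 MXN ÷ 1.5521 = 7.72502 SEK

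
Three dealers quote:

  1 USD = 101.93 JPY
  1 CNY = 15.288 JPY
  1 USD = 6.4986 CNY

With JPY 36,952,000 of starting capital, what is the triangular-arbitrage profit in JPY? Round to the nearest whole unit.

Profit: JPY 959,371

Profitable loop is JPY → CNY → USD → JPY:
JPY 36,952,000 ÷ 15.288 = CNY 2,417,059.13
CNY 2,417,059.13 ÷ 6.4986 = USD 371,935.36
USD 371,935.36 × 101.93 = JPY 37,911,371
Profit = JPY 37,911,371 − JPY 36,952,000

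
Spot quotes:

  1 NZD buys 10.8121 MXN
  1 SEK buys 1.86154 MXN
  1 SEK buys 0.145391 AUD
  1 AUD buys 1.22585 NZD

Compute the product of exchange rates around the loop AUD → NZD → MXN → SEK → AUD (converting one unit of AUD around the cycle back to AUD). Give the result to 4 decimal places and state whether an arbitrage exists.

Around AUD → NZD → MXN → SEK → AUD: 1 × 1.22585 × 10.8121 ÷ 1.86154 × 0.145391 = 1.035172
Product > 1; profitable direction is AUD → NZD → MXN → SEK → AUD.

1.0352 (arbitrage exists)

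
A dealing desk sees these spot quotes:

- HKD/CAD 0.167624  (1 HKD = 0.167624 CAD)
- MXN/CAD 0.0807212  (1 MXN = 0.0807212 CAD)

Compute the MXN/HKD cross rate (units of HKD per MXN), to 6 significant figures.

1 MXN × 0.0807212 = 0.0807212 CAD
0.0807212 CAD ÷ 0.167624 = 0.481561 HKD

MXN/HKD = 0.481561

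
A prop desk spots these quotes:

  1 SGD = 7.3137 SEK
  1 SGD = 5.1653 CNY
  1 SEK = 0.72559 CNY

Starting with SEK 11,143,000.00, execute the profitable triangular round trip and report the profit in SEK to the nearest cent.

Profit: SEK 305,142.09

Profitable loop is SEK → CNY → SGD → SEK:
SEK 11,143,000.00 × 0.72559 = CNY 8,085,249.37
CNY 8,085,249.37 ÷ 5.1653 = SGD 1,565,301.02
SGD 1,565,301.02 × 7.3137 = SEK 11,448,142.09
Profit = SEK 11,448,142.09 − SEK 11,143,000.00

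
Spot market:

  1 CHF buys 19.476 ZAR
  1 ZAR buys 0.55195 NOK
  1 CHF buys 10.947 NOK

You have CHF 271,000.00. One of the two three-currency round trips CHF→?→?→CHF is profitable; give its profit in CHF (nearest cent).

Profit: CHF 4,971.93

Profitable loop is CHF → NOK → ZAR → CHF:
CHF 271,000.00 × 10.947 = NOK 2,966,637.00
NOK 2,966,637.00 ÷ 0.55195 = ZAR 5,374,829.24
ZAR 5,374,829.24 ÷ 19.476 = CHF 275,971.93
Profit = CHF 275,971.93 − CHF 271,000.00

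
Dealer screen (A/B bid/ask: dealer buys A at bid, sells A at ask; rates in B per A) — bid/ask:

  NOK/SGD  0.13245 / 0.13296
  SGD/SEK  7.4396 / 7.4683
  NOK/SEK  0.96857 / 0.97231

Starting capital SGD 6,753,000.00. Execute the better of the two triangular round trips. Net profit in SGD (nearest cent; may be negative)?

Net profit: SGD 90,740.69

Best loop SGD → SEK → NOK → SGD:
SGD 6,753,000.00 × 7.4396 (sell SGD at bid) = SEK 50,239,618.80
SEK 50,239,618.80 ÷ 0.97231 (buy NOK at ask) = NOK 51,670,371.38
NOK 51,670,371.38 × 0.13245 (sell NOK at bid) = SGD 6,843,740.69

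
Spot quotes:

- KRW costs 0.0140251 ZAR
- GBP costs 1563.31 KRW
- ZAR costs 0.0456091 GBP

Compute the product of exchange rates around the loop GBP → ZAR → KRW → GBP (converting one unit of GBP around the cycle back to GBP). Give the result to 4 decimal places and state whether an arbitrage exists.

Around GBP → ZAR → KRW → GBP: 1 ÷ 0.0456091 ÷ 0.0140251 ÷ 1563.31 = 0.999994
Product ≈ 1 (deviation 0.001%, within rounding noise).

1.0000 (no arbitrage)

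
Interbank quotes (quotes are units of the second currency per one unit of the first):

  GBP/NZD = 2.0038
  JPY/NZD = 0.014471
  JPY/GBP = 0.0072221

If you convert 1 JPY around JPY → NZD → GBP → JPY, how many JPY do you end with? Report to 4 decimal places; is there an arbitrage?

1.0000 (no arbitrage)

Around JPY → NZD → GBP → JPY: 1 × 0.014471 ÷ 2.0038 ÷ 0.0072221 = 0.999956
Product ≈ 1 (deviation 0.004%, within rounding noise).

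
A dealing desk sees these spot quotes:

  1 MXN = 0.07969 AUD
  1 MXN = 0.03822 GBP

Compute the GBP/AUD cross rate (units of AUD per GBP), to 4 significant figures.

GBP/AUD = 2.085

1 GBP ÷ 0.03822 = 26.1643 MXN
26.1643 MXN × 0.07969 = 2.08503 AUD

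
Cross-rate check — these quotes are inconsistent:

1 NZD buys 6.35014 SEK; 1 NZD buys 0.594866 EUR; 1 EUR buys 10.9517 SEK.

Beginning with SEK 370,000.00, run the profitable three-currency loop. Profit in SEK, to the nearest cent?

Profit: SEK 9,593.80

Profitable loop is SEK → NZD → EUR → SEK:
SEK 370,000.00 ÷ 6.35014 = NZD 58,266.43
NZD 58,266.43 × 0.594866 = EUR 34,660.72
EUR 34,660.72 × 10.9517 = SEK 379,593.80
Profit = SEK 379,593.80 − SEK 370,000.00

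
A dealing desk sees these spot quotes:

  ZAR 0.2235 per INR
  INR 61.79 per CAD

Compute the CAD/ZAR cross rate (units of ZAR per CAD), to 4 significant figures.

CAD/ZAR = 13.81

1 CAD × 61.79 = 61.79 INR
61.79 INR × 0.2235 = 13.8101 ZAR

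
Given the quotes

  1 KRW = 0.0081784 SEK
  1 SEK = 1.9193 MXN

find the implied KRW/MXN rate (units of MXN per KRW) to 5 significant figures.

KRW/MXN = 0.015697

1 KRW × 0.0081784 = 0.0081784 SEK
0.0081784 SEK × 1.9193 = 0.0156968 MXN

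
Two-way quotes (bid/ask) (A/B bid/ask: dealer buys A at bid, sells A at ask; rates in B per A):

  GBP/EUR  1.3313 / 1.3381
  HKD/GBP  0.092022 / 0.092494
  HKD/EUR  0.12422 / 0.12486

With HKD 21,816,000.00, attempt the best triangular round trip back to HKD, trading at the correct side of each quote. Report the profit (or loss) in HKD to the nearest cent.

Net profit: HKD 79,986.56

Best loop HKD → EUR → GBP → HKD:
HKD 21,816,000.00 × 0.12422 (sell HKD at bid) = EUR 2,709,983.52
EUR 2,709,983.52 ÷ 1.3381 (buy GBP at ask) = GBP 2,025,247.38
GBP 2,025,247.38 ÷ 0.092494 (buy HKD at ask) = HKD 21,895,986.56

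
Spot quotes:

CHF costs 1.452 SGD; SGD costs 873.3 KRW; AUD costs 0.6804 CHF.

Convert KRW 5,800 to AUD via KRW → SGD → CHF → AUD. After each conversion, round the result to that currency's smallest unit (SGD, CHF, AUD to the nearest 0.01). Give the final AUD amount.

KRW 5,800 ÷ 873.3 = SGD 6.64
SGD 6.64 ÷ 1.452 = CHF 4.57
CHF 4.57 ÷ 0.6804 = AUD 6.72

AUD 6.72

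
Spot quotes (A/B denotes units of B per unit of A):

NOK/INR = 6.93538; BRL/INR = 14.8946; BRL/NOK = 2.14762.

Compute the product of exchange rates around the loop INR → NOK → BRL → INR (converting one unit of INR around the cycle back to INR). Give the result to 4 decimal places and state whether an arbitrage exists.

Around INR → NOK → BRL → INR: 1 ÷ 6.93538 ÷ 2.14762 × 14.8946 = 1.000003
Product ≈ 1 (deviation 0.000%, within rounding noise).

1.0000 (no arbitrage)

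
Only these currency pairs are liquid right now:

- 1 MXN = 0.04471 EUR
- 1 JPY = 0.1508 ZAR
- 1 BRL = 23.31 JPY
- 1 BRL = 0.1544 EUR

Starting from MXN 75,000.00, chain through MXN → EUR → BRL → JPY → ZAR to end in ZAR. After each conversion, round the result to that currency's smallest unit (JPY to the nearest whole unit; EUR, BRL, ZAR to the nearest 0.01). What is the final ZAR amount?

MXN 75,000.00 × 0.04471 = EUR 3,353.25
EUR 3,353.25 ÷ 0.1544 = BRL 21,717.94
BRL 21,717.94 × 23.31 = JPY 506,245
JPY 506,245 × 0.1508 = ZAR 76,341.75

ZAR 76,341.75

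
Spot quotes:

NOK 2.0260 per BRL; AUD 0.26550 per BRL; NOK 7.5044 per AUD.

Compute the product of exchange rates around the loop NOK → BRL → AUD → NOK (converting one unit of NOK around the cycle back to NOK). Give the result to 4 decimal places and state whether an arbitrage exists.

0.9834 (arbitrage exists)

Around NOK → BRL → AUD → NOK: 1 ÷ 2.0260 × 0.26550 × 7.5044 = 0.983425
Product < 1; profitable direction is NOK → AUD → BRL → NOK.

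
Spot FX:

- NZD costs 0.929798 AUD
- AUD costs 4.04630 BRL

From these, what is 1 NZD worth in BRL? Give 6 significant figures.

1 NZD × 0.929798 = 0.929798 AUD
0.929798 AUD × 4.04630 = 3.76224 BRL

NZD/BRL = 3.76224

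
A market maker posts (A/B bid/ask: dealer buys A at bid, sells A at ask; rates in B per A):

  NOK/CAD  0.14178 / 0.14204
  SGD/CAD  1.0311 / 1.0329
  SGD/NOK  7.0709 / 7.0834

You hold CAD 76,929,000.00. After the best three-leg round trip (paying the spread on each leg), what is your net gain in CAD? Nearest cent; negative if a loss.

Best loop CAD → NOK → SGD → CAD:
CAD 76,929,000.00 ÷ 0.14204 (buy NOK at ask) = NOK 541,600,957.48
NOK 541,600,957.48 ÷ 7.0834 (buy SGD at ask) = SGD 76,460,592.01
SGD 76,460,592.01 × 1.0311 (sell SGD at bid) = CAD 78,838,516.43

Net profit: CAD 1,909,516.43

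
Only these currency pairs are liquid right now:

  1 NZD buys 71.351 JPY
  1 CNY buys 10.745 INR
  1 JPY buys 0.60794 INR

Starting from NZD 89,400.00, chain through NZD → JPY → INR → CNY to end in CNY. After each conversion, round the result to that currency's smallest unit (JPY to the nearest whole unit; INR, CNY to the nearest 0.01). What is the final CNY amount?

CNY 360,904.13

NZD 89,400.00 × 71.351 = JPY 6,378,779
JPY 6,378,779 × 0.60794 = INR 3,877,914.91
INR 3,877,914.91 ÷ 10.745 = CNY 360,904.13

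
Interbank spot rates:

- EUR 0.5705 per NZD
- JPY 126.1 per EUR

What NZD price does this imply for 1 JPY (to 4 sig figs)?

JPY/NZD = 0.01390

1 JPY ÷ 126.1 = 0.00793021 EUR
0.00793021 EUR ÷ 0.5705 = 0.0139005 NZD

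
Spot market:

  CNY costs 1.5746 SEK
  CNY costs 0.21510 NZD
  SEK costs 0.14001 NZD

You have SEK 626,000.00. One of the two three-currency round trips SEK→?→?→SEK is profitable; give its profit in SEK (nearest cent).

Profit: SEK 15,598.33

Profitable loop is SEK → NZD → CNY → SEK:
SEK 626,000.00 × 0.14001 = NZD 87,646.26
NZD 87,646.26 ÷ 0.21510 = CNY 407,467.50
CNY 407,467.50 × 1.5746 = SEK 641,598.33
Profit = SEK 641,598.33 − SEK 626,000.00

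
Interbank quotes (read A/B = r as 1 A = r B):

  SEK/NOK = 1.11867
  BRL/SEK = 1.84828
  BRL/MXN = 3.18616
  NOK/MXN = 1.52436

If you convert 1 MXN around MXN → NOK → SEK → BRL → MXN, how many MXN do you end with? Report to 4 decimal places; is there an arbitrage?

Around MXN → NOK → SEK → BRL → MXN: 1 ÷ 1.52436 ÷ 1.11867 ÷ 1.84828 × 3.18616 = 1.010905
Product > 1; profitable direction is MXN → NOK → SEK → BRL → MXN.

1.0109 (arbitrage exists)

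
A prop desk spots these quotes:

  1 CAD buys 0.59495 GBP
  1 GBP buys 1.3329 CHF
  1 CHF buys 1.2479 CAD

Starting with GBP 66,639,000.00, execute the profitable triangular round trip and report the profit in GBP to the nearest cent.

Profit: GBP 700,618.21

Profitable loop is GBP → CAD → CHF → GBP:
GBP 66,639,000.00 ÷ 0.59495 = CAD 112,007,731.74
CAD 112,007,731.74 ÷ 1.2479 = CHF 89,756,977.12
CHF 89,756,977.12 ÷ 1.3329 = GBP 67,339,618.21
Profit = GBP 67,339,618.21 − GBP 66,639,000.00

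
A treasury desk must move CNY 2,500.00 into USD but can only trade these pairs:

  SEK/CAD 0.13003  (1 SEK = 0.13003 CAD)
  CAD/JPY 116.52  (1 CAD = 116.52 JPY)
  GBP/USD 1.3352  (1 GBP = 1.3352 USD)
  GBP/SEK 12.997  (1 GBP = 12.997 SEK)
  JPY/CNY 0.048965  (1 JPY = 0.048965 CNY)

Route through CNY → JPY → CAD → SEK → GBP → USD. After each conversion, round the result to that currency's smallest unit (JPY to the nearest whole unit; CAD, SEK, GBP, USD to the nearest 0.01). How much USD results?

CNY 2,500.00 ÷ 0.048965 = JPY 51,057
JPY 51,057 ÷ 116.52 = CAD 438.18
CAD 438.18 ÷ 0.13003 = SEK 3,369.84
SEK 3,369.84 ÷ 12.997 = GBP 259.28
GBP 259.28 × 1.3352 = USD 346.19

USD 346.19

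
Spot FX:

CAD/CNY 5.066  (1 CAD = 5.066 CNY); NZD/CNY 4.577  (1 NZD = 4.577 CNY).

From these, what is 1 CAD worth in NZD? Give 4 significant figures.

1 CAD × 5.066 = 5.066 CNY
5.066 CNY ÷ 4.577 = 1.10684 NZD

CAD/NZD = 1.107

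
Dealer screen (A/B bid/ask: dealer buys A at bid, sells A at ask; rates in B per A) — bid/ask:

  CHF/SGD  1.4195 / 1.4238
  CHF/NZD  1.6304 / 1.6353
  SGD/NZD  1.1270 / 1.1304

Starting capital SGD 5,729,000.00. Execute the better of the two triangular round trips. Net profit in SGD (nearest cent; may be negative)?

Best loop SGD → CHF → NZD → SGD:
SGD 5,729,000.00 ÷ 1.4238 (buy CHF at ask) = CHF 4,023,739.29
CHF 4,023,739.29 × 1.6304 (sell CHF at bid) = NZD 6,560,304.54
NZD 6,560,304.54 ÷ 1.1304 (buy SGD at ask) = SGD 5,803,524.89

Net profit: SGD 74,524.89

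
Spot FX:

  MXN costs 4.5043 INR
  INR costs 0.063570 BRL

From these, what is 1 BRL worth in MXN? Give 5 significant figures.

1 BRL ÷ 0.063570 = 15.7307 INR
15.7307 INR ÷ 4.5043 = 3.49237 MXN

BRL/MXN = 3.4924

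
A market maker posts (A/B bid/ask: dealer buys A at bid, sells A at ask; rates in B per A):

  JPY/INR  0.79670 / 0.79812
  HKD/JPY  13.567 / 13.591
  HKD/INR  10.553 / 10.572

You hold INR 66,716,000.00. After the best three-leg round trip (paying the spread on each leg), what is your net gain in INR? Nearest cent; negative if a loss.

Best loop INR → HKD → JPY → INR:
INR 66,716,000.00 ÷ 10.572 (buy HKD at ask) = HKD 6,310,631.86
HKD 6,310,631.86 × 13.567 (sell HKD at bid) = JPY 85,616,342
JPY 85,616,342 × 0.79670 (sell JPY at bid) = INR 68,210,540.00

Net profit: INR 1,494,540.00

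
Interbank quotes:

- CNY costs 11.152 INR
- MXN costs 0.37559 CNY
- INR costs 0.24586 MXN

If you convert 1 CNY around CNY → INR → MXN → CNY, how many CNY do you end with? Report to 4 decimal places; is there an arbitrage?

1.0298 (arbitrage exists)

Around CNY → INR → MXN → CNY: 1 × 11.152 × 0.24586 × 0.37559 = 1.029804
Product > 1; profitable direction is CNY → INR → MXN → CNY.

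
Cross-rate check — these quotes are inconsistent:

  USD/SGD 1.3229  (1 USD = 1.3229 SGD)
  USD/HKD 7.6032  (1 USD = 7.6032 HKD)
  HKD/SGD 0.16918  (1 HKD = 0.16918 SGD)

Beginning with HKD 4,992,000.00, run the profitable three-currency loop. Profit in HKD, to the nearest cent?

Profitable loop is HKD → USD → SGD → HKD:
HKD 4,992,000.00 ÷ 7.6032 = USD 656,565.66
USD 656,565.66 × 1.3229 = SGD 868,570.71
SGD 868,570.71 ÷ 0.16918 = HKD 5,134,003.47
Profit = HKD 5,134,003.47 − HKD 4,992,000.00

Profit: HKD 142,003.47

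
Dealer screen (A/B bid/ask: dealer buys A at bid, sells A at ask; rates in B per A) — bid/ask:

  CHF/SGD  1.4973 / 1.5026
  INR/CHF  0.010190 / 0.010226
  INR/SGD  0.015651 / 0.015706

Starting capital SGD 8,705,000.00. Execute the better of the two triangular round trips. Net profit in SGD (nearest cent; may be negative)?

Net profit: SGD 161,693.45

Best loop SGD → CHF → INR → SGD:
SGD 8,705,000.00 ÷ 1.5026 (buy CHF at ask) = CHF 5,793,291.63
CHF 5,793,291.63 ÷ 0.010226 (buy INR at ask) = INR 566,525,682.36
INR 566,525,682.36 × 0.015651 (sell INR at bid) = SGD 8,866,693.45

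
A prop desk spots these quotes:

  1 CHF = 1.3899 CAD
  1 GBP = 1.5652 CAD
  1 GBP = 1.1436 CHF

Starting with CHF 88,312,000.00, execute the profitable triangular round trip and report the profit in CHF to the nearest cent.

Profitable loop is CHF → CAD → GBP → CHF:
CHF 88,312,000.00 × 1.3899 = CAD 122,744,848.80
CAD 122,744,848.80 ÷ 1.5652 = GBP 78,421,191.41
GBP 78,421,191.41 × 1.1436 = CHF 89,682,474.50
Profit = CHF 89,682,474.50 − CHF 88,312,000.00

Profit: CHF 1,370,474.50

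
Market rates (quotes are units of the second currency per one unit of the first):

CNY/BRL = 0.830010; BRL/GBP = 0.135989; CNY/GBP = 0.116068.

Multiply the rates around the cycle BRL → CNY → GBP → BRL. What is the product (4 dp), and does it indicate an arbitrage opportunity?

Around BRL → CNY → GBP → BRL: 1 ÷ 0.830010 × 0.116068 ÷ 0.135989 = 1.028313
Product > 1; profitable direction is BRL → CNY → GBP → BRL.

1.0283 (arbitrage exists)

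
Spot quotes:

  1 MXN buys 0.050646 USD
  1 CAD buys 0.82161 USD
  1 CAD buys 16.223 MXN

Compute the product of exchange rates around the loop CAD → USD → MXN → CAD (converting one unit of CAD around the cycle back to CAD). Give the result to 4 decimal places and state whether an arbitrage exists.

Around CAD → USD → MXN → CAD: 1 × 0.82161 ÷ 0.050646 ÷ 16.223 = 0.999976
Product ≈ 1 (deviation 0.002%, within rounding noise).

1.0000 (no arbitrage)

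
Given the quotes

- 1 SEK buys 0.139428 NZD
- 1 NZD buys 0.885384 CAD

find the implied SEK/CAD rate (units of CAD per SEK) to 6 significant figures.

1 SEK × 0.139428 = 0.139428 NZD
0.139428 NZD × 0.885384 = 0.123447 CAD

SEK/CAD = 0.123447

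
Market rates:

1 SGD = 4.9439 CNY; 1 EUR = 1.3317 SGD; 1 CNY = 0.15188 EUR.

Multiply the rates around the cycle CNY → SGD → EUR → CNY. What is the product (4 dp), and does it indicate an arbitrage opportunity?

Around CNY → SGD → EUR → CNY: 1 ÷ 4.9439 ÷ 1.3317 ÷ 0.15188 = 1.000054
Product ≈ 1 (deviation 0.005%, within rounding noise).

1.0001 (no arbitrage)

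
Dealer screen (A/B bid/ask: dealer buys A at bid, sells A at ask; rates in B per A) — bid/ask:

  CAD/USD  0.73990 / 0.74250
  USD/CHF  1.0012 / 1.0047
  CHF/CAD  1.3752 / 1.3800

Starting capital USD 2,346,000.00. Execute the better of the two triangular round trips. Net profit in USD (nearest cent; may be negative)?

Net profit: USD 43,944.08

Best loop USD → CHF → CAD → USD:
USD 2,346,000.00 × 1.0012 (sell USD at bid) = CHF 2,348,815.20
CHF 2,348,815.20 × 1.3752 (sell CHF at bid) = CAD 3,230,090.66
CAD 3,230,090.66 × 0.73990 (sell CAD at bid) = USD 2,389,944.08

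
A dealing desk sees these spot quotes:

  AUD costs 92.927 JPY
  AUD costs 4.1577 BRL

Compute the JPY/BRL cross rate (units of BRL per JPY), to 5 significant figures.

JPY/BRL = 0.044742

1 JPY ÷ 92.927 = 0.0107611 AUD
0.0107611 AUD × 4.1577 = 0.0447416 BRL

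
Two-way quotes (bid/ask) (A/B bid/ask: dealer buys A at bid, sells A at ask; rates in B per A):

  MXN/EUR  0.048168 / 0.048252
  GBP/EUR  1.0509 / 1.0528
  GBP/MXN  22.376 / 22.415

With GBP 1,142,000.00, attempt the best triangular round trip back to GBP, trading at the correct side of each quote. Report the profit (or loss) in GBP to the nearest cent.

Net profit: GBP 27,125.94

Best loop GBP → MXN → EUR → GBP:
GBP 1,142,000.00 × 22.376 (sell GBP at bid) = MXN 25,553,392.00
MXN 25,553,392.00 × 0.048168 (sell MXN at bid) = EUR 1,230,855.79
EUR 1,230,855.79 ÷ 1.0528 (buy GBP at ask) = GBP 1,169,125.94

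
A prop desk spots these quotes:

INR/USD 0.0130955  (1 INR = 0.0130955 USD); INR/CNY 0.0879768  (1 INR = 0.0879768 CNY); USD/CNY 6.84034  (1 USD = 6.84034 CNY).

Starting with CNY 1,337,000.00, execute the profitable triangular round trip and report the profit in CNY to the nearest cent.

Profit: CNY 24,328.76

Profitable loop is CNY → INR → USD → CNY:
CNY 1,337,000.00 ÷ 0.0879768 = INR 15,197,188.35
INR 15,197,188.35 × 0.0130955 = USD 199,014.78
USD 199,014.78 × 6.84034 = CNY 1,361,328.76
Profit = CNY 1,361,328.76 − CNY 1,337,000.00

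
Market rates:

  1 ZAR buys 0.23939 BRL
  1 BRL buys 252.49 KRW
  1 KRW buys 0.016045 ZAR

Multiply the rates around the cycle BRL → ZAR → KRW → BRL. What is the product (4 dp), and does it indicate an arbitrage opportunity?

1.0311 (arbitrage exists)

Around BRL → ZAR → KRW → BRL: 1 ÷ 0.23939 ÷ 0.016045 ÷ 252.49 = 1.031122
Product > 1; profitable direction is BRL → ZAR → KRW → BRL.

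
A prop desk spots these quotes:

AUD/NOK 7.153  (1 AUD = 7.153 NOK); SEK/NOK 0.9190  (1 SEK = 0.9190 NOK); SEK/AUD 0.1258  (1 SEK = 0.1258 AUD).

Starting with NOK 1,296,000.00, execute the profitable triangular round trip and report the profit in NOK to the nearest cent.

Profitable loop is NOK → AUD → SEK → NOK:
NOK 1,296,000.00 ÷ 7.153 = AUD 181,182.72
AUD 181,182.72 ÷ 0.1258 = SEK 1,440,244.20
SEK 1,440,244.20 × 0.9190 = NOK 1,323,584.42
Profit = NOK 1,323,584.42 − NOK 1,296,000.00

Profit: NOK 27,584.42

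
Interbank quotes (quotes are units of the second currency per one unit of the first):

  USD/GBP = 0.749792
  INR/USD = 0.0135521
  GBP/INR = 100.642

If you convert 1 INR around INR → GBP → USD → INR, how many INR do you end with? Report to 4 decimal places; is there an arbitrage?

Around INR → GBP → USD → INR: 1 ÷ 100.642 ÷ 0.749792 ÷ 0.0135521 = 0.977852
Product < 1; profitable direction is INR → USD → GBP → INR.

0.9779 (arbitrage exists)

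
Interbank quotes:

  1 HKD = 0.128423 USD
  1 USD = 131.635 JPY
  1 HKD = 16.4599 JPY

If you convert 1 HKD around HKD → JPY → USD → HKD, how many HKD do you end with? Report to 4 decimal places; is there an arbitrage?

Around HKD → JPY → USD → HKD: 1 × 16.4599 ÷ 131.635 ÷ 0.128423 = 0.973673
Product < 1; profitable direction is HKD → USD → JPY → HKD.

0.9737 (arbitrage exists)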